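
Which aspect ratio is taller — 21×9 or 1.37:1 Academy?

21×9 = 2.333 and 1.37; 2.333 > 1.37. The smaller width-to-height ratio is the taller frame.

1.37:1 Academy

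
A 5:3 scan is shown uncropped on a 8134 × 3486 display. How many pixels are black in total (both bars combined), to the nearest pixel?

8101464 pixels

Since 1.667 < 2.333, the scan is height-limited.
That makes the image 5810.0000 px wide (3486 × 5/3).
8134 − 5810.0000 = 2324.0000 px of bars.
That's 2324.0000 × 3486 ≈ 8101464 black pixels.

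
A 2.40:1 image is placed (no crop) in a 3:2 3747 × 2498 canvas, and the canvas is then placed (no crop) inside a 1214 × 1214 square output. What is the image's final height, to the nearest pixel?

506 px

2.40:1 in 3747×2498: fills the width, so the image is 3747.00 × 1561.25.
The 3:2 canvas is width-limited in 1214×1214, giving 1214.00 × 809.33; scale factor 0.3240.
So the image's height is 1561.25 × 0.3240 ≈ 505.83.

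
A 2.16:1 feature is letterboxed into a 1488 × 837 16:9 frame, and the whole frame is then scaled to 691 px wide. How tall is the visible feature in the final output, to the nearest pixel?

At 1488×837 the feature is width-limited, so height = 1488 / 2.160 ≈ 688.89 px.
The frame scales by 691/1488 = 0.4644; 688.89 × 0.4644 ≈ 319.91 px.

320 px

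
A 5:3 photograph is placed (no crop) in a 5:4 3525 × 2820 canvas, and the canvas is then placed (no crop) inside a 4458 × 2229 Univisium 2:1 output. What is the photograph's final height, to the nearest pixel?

First fit — 5:3 into 3525×2820 spans the width: 3525.00 × 2115.00.
5:4 in 4458×2229: fills the height, so the intermediate becomes 2786.25 × 2229.00 — a scale of ×0.7904.
Applying the same ×0.7904: 2115.00 → 1671.75.

1672 px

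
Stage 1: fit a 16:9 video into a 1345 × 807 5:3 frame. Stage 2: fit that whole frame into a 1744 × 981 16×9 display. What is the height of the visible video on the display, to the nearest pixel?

920 px

Inside the 1345×807 canvas the video is width-limited at 1345.00 × 756.56.
5:3 in 1744×981: fills the height, so the intermediate becomes 1635.00 × 981.00 — a scale of ×1.2156.
Applying the same ×1.2156: 756.56 → 919.69.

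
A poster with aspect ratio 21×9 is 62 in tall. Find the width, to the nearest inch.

145 in

Width = 62 × 21/9 = 144.67.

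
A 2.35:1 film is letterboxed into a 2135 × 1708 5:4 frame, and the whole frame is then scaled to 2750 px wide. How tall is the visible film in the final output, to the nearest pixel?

1170 px

In the 2135×1708 frame the film fills the width: height = 2135 / 2.350 ≈ 908.51 px.
Scaling 2135 → 2750 is ×1.2881, so the height becomes 908.51 × 1.2881 ≈ 1170.21 px.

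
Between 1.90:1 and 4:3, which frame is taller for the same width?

4:3

1.9 and 4:3 = 1.333; 1.9 > 1.333. The smaller width-to-height ratio is the taller frame.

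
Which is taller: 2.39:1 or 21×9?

21×9

2.39 and 21×9 = 2.333; 2.39 > 2.333. The smaller width-to-height ratio is the taller frame.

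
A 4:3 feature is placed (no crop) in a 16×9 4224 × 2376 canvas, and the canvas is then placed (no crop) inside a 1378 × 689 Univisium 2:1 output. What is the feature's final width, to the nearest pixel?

919 px

First fit — 4:3 into 4224×2376 spans the height: 3168.00 × 2376.00.
The 16×9 canvas is height-limited in 1378×689, giving 1224.89 × 689.00; scale factor 0.2900.
The feature scales with it: width 3168.00 × 0.2900 ≈ 918.67.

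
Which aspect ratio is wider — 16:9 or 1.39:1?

16:9 = 1.778 and 1.39; 1.778 > 1.39.

16:9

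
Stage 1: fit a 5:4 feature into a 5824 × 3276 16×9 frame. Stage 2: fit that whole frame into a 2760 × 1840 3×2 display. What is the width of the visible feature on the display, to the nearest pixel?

1941 px

5:4 in 5824×3276: fills the height, so the feature is 4095.00 × 3276.00.
16×9 in 2760×1840: fills the width, so the intermediate becomes 2760.00 × 1552.50 — a scale of ×0.4739.
The feature scales with it: width 4095.00 × 0.4739 ≈ 1940.62.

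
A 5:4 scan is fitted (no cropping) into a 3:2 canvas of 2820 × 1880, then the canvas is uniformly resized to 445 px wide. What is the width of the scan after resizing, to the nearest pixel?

Fitted into 2820×1880, the scan spans the height; its width is 1880 × 5/4 ≈ 2350.00 px.
The frame scales by 445/2820 = 0.1578; 2350.00 × 0.1578 ≈ 370.83 px.

371 px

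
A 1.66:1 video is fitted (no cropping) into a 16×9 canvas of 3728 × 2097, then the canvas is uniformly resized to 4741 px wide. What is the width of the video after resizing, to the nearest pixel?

4427 px

In the 3728×2097 frame the video fills the height: width = 2097 × 1.660 ≈ 3481.02 px.
Scaling 3728 → 4741 is ×1.2717, so the width becomes 3481.02 × 1.2717 ≈ 4426.91 px.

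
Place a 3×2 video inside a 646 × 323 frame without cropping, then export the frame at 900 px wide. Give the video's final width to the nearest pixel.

Fitted into 646×323, the video spans the height; its width is 323 × 3/2 ≈ 484.50 px.
The frame scales by 900/646 = 1.3932; 484.50 × 1.3932 ≈ 675.00 px.

675 px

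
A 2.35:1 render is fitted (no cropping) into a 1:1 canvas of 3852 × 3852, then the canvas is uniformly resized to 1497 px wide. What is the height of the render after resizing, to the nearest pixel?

637 px

At 3852×3852 the render is width-limited, so height = 3852 / 2.350 ≈ 1639.15 px.
Resizing to 1497 px wide multiplies everything by 0.3886: 1639.15 → 637.02 px.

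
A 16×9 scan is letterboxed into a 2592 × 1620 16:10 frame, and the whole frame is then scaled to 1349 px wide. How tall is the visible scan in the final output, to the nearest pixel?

759 px

In the 2592×1620 frame the scan fills the width: height = 2592 × 9/16 ≈ 1458.00 px.
Scaling 2592 → 1349 is ×0.5204, so the height becomes 1458.00 × 0.5204 ≈ 758.81 px.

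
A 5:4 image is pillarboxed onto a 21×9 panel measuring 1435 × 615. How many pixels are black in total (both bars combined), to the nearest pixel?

5:4 is narrower than 21×9, so it spans the full height.
That makes the image 768.7500 px wide (615 × 5/4).
1435 − 768.7500 = 666.2500 px of bars.
That's 666.2500 × 615 ≈ 409744 black pixels.

409744 pixels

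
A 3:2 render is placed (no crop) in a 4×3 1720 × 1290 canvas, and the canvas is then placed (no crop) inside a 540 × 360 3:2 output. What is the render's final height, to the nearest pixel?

320 px

Inside the 1720×1290 canvas the render is width-limited at 1720.00 × 1146.67.
The 4×3 canvas is height-limited in 540×360, giving 480.00 × 360.00; scale factor 0.2791.
Applying the same ×0.2791: 1146.67 → 320.00.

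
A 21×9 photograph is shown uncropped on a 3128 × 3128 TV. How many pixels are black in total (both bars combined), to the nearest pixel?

5591077 pixels

21×9 is wider than square, so it spans the full width.
Content height = 3128 × 9/21 ≈ 1340.5714 px.
3128 − 1340.5714 = 1787.4286 px of bars.
Bar area = 1787.4286 × 3128 ≈ 5591077 px.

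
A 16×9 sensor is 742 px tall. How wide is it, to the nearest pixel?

At 16×9, 742 × 16/9 ≈ 1319.11.

1319 px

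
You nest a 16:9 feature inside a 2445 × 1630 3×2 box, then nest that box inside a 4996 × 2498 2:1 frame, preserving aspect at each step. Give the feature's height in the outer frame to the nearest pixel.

Inside the 2445×1630 canvas the feature is width-limited at 2445.00 × 1375.31.
3×2 in 4996×2498: fills the height, so the intermediate becomes 3747.00 × 2498.00 — a scale of ×1.5325.
Applying the same ×1.5325: 1375.31 → 2107.69.

2108 px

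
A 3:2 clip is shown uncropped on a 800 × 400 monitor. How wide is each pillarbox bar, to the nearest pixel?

100 px

3:2 (1.500) < 2:1 (2.000), so the clip fills the height.
That makes the image 600.00 px wide (400 × 3/2).
Leftover width: 800 − 600.00 = 200.00 px → 100.00 each side.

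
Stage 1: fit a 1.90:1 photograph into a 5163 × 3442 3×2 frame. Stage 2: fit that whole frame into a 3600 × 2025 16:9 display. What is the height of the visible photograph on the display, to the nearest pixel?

1599 px

Inside the 5163×3442 canvas the photograph is width-limited at 5163.00 × 2717.37.
Second fit — the 3×2 canvas into 3600×2025 spans the height: 3037.50 × 2025.00 (×0.5883 from 5163×3442).
Applying the same ×0.5883: 2717.37 → 1598.68.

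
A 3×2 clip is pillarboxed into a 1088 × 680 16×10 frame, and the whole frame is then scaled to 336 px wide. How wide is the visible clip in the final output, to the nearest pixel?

315 px

Fitted into 1088×680, the clip spans the height; its width is 680 × 3/2 ≈ 1020.00 px.
The frame scales by 336/1088 = 0.3088; 1020.00 × 0.3088 ≈ 315.00 px.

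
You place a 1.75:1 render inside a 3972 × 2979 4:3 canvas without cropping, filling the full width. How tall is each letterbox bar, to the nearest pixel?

355 px

The render is 3972 / 1.750 ≈ 2269.71 px tall.
Leftover height: 2979 − 2269.71 = 709.29 px → 354.64 each side.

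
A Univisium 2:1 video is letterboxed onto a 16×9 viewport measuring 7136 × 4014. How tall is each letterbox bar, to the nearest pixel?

223 px

Univisium 2:1 (2.000) > 16×9 (1.778), so the video fills the width.
The video is 7136 × 1/2 ≈ 3568.00 px tall.
Black = 4014 − 3568.00 = 446.00 px, or 223.00 per bar.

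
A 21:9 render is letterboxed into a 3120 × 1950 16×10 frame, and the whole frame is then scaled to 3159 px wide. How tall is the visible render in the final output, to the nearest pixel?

Fitted into 3120×1950, the render spans the width; its height is 3120 × 9/21 ≈ 1337.14 px.
Resizing to 3159 px wide multiplies everything by 1.0125: 1337.14 → 1353.86 px.

1354 px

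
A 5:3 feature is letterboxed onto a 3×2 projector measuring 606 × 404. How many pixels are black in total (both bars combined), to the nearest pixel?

24482 pixels

5:3 is wider than 3×2, so it spans the full width.
That makes the image 363.6000 px tall (606 × 3/5).
Black = 404 − 363.6000 = 40.4000 px.
Bar area = 40.4000 × 606 ≈ 24482 px.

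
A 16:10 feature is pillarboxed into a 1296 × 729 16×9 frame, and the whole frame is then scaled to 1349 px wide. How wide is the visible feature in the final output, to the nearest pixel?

1214 px

In the 1296×729 frame the feature fills the height: width = 729 × 16/10 ≈ 1166.40 px.
Scaling 1296 → 1349 is ×1.0409, so the width becomes 1166.40 × 1.0409 ≈ 1214.10 px.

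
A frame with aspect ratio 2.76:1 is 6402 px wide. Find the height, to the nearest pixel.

Height = 6402 / 2.760 = 2319.57.

2320 px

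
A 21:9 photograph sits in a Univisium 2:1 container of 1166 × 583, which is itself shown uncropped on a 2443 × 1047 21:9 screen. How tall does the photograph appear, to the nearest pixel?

Inside the 1166×583 canvas the photograph is width-limited at 1166.00 × 499.71.
Univisium 2:1 in 2443×1047: fills the height, so the intermediate becomes 2094.00 × 1047.00 — a scale of ×1.7959.
The photograph scales with it: height 499.71 × 1.7959 ≈ 897.43.

897 px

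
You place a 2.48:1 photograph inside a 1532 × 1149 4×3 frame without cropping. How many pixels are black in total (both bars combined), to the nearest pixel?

813887 pixels

Since 2.480 > 1.333, the photograph is width-limited.
That makes the image 617.7419 px tall (1532 / 2.480).
Black = 1149 − 617.7419 = 531.2581 px.
Across the 1532-px span: 531.2581 × 1532 ≈ 813887 px.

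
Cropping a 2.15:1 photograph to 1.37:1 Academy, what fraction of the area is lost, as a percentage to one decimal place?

Going from 2.15:1 to 1.37:1 Academy means cutting width while keeping height.
Area ratio = (1.370)/(2.150) = 63.72%; the remaining 36.28% is cropped out.

36.3%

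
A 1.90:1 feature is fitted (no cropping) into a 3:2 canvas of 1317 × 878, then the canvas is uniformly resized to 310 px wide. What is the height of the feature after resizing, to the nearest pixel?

163 px

At 1317×878 the feature is width-limited, so height = 1317 / 1.900 ≈ 693.16 px.
Resizing to 310 px wide multiplies everything by 0.2354: 693.16 → 163.16 px.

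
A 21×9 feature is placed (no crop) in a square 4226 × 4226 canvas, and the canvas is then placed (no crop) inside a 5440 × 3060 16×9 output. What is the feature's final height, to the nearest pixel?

First fit — 21×9 into 4226×4226 spans the width: 4226.00 × 1811.14.
The square canvas is height-limited in 5440×3060, giving 3060.00 × 3060.00; scale factor 0.7241.
The feature scales with it: height 1811.14 × 0.7241 ≈ 1311.43.

1311 px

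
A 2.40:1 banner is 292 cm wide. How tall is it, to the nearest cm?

Height = 292 / 2.400 = 121.67.

122 cm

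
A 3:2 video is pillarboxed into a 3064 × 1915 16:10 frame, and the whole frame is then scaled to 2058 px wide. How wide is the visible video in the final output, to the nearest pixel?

1929 px

In the 3064×1915 frame the video fills the height: width = 1915 × 3/2 ≈ 2872.50 px.
Scaling 3064 → 2058 is ×0.6717, so the width becomes 2872.50 × 0.6717 ≈ 1929.38 px.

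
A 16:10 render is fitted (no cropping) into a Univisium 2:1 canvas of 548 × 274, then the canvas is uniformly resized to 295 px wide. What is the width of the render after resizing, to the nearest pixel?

In the 548×274 frame the render fills the height: width = 274 × 16/10 ≈ 438.40 px.
Scaling 548 → 295 is ×0.5383, so the width becomes 438.40 × 0.5383 ≈ 236.00 px.

236 px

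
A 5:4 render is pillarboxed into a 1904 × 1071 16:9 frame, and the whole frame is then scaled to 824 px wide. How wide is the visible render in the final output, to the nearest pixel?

In the 1904×1071 frame the render fills the height: width = 1071 × 5/4 ≈ 1338.75 px.
Scaling 1904 → 824 is ×0.4328, so the width becomes 1338.75 × 0.4328 ≈ 579.38 px.

579 px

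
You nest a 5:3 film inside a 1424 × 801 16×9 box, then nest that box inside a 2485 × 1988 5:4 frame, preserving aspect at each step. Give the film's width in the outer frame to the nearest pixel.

First fit — 5:3 into 1424×801 spans the height: 1335.00 × 801.00.
The 16×9 canvas is width-limited in 2485×1988, giving 2485.00 × 1397.81; scale factor 1.7451.
The film scales with it: width 1335.00 × 1.7451 ≈ 2329.69.

2330 px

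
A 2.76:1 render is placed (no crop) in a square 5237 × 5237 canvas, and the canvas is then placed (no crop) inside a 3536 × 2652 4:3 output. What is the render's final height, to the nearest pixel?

961 px

First fit — 2.76:1 into 5237×5237 spans the width: 5237.00 × 1897.46.
The square canvas is height-limited in 3536×2652, giving 2652.00 × 2652.00; scale factor 0.5064.
Applying the same ×0.5064: 1897.46 → 960.87.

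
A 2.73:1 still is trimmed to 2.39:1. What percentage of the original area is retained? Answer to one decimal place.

87.5%

Going from 2.73:1 to 2.39:1 means cutting width while keeping height.
(2.390)/(2.730) ≈ 0.875 of the area survives.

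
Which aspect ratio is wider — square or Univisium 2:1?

square = 1 and Univisium 2:1 = 2; 2 > 1.

Univisium 2:1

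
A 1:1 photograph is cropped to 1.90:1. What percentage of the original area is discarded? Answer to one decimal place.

47.4%

Going from 1:1 to 1.90:1 means cutting height while keeping width.
Area ratio = (1.000)/(1.900) = 52.63%; the remaining 47.37% is cropped out.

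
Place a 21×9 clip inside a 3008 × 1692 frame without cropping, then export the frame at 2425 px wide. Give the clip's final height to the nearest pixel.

1039 px

At 3008×1692 the clip is width-limited, so height = 3008 × 9/21 ≈ 1289.14 px.
Scaling 3008 → 2425 is ×0.8062, so the height becomes 1289.14 × 0.8062 ≈ 1039.29 px.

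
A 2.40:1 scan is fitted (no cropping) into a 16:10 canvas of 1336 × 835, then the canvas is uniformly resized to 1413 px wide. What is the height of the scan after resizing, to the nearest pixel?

Fitted into 1336×835, the scan spans the width; its height is 1336 / 2.400 ≈ 556.67 px.
Scaling 1336 → 1413 is ×1.0576, so the height becomes 556.67 × 1.0576 ≈ 588.75 px.

589 px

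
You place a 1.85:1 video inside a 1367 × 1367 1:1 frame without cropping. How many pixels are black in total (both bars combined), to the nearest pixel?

1.85:1 is wider than 1:1, so it spans the full width.
Content height = 1367 / 1.850 ≈ 738.9189 px.
Black = 1367 − 738.9189 = 628.0811 px.
Across the 1367-px span: 628.0811 × 1367 ≈ 858587 px.

858587 pixels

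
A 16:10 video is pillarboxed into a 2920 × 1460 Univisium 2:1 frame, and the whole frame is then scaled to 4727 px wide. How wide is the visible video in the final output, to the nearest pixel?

At 2920×1460 the video is height-limited, so width = 1460 × 16/10 ≈ 2336.00 px.
The frame scales by 4727/2920 = 1.6188; 2336.00 × 1.6188 ≈ 3781.60 px.

3782 px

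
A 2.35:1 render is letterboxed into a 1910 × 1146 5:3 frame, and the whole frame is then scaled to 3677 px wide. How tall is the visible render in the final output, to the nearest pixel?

In the 1910×1146 frame the render fills the width: height = 1910 / 2.350 ≈ 812.77 px.
The frame scales by 3677/1910 = 1.9251; 812.77 × 1.9251 ≈ 1564.68 px.

1565 px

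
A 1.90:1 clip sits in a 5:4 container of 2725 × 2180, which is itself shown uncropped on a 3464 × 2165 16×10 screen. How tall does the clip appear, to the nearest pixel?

1424 px

First fit — 1.90:1 into 2725×2180 spans the width: 2725.00 × 1434.21.
Second fit — the 5:4 canvas into 3464×2165 spans the height: 2706.25 × 2165.00 (×0.9931 from 2725×2180).
Applying the same ×0.9931: 1434.21 → 1424.34.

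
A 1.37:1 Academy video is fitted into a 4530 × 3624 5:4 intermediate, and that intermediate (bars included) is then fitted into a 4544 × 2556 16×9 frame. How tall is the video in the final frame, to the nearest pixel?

Inside the 4530×3624 canvas the video is width-limited at 4530.00 × 3306.57.
5:4 in 4544×2556: fills the height, so the intermediate becomes 3195.00 × 2556.00 — a scale of ×0.7053.
Applying the same ×0.7053: 3306.57 → 2332.12.

2332 px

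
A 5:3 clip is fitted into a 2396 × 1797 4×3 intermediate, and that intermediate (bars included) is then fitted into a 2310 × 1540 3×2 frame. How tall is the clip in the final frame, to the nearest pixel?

1232 px

5:3 in 2396×1797: fills the width, so the clip is 2396.00 × 1437.60.
Second fit — the 4×3 canvas into 2310×1540 spans the height: 2053.33 × 1540.00 (×0.8570 from 2396×1797).
The clip scales with it: height 1437.60 × 0.8570 ≈ 1232.00.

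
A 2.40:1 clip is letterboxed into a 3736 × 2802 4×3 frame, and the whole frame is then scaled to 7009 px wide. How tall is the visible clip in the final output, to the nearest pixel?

2920 px

In the 3736×2802 frame the clip fills the width: height = 3736 / 2.400 ≈ 1556.67 px.
Resizing to 7009 px wide multiplies everything by 1.8761: 1556.67 → 2920.42 px.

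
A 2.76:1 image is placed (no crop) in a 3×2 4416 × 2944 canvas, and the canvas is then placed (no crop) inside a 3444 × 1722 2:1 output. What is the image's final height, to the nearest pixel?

936 px

Inside the 4416×2944 canvas the image is width-limited at 4416.00 × 1600.00.
The 3×2 canvas is height-limited in 3444×1722, giving 2583.00 × 1722.00; scale factor 0.5849.
So the image's height is 1600.00 × 0.5849 ≈ 935.87.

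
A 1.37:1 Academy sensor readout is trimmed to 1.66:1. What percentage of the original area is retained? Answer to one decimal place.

82.5%

Going from 1.37:1 Academy to 1.66:1 means cutting height while keeping width.
Area ratio = (1.370)/(1.660) = 82.53% retained.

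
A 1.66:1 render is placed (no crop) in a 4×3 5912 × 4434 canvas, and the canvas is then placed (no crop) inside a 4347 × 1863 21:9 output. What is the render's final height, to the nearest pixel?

1496 px

Inside the 5912×4434 canvas the render is width-limited at 5912.00 × 3561.45.
4×3 in 4347×1863: fills the height, so the intermediate becomes 2484.00 × 1863.00 — a scale of ×0.4202.
The render scales with it: height 3561.45 × 0.4202 ≈ 1496.39.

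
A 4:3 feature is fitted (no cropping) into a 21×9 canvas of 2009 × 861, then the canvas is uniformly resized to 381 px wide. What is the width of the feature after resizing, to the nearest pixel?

218 px

Fitted into 2009×861, the feature spans the height; its width is 861 × 4/3 ≈ 1148.00 px.
Resizing to 381 px wide multiplies everything by 0.1896: 1148.00 → 217.71 px.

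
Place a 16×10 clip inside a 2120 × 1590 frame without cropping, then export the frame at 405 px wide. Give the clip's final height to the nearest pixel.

253 px

In the 2120×1590 frame the clip fills the width: height = 2120 × 10/16 ≈ 1325.00 px.
Resizing to 405 px wide multiplies everything by 0.1910: 1325.00 → 253.12 px.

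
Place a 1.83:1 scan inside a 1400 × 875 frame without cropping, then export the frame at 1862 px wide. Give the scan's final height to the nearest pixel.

Fitted into 1400×875, the scan spans the width; its height is 1400 / 1.830 ≈ 765.03 px.
Resizing to 1862 px wide multiplies everything by 1.3300: 765.03 → 1017.49 px.

1017 px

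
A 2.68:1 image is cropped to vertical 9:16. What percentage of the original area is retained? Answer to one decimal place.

Going from 2.68:1 to vertical 9:16 means cutting width while keeping height.
Area ratio = (0.562)/(2.680) = 20.99% retained.

21.0%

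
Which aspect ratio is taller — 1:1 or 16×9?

1:1

1 and 16×9 = 1.778; 1.778 > 1. The smaller width-to-height ratio is the taller frame.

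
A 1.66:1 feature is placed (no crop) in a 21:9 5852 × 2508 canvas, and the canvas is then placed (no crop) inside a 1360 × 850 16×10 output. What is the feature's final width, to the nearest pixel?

First fit — 1.66:1 into 5852×2508 spans the height: 4163.28 × 2508.00.
The 21:9 canvas is width-limited in 1360×850, giving 1360.00 × 582.86; scale factor 0.2324.
Applying the same ×0.2324: 4163.28 → 967.54.

968 px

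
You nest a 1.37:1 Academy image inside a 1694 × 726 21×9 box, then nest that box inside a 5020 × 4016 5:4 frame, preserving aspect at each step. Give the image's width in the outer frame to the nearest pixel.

2947 px

Inside the 1694×726 canvas the image is height-limited at 994.62 × 726.00.
21×9 in 5020×4016: fills the width, so the intermediate becomes 5020.00 × 2151.43 — a scale of ×2.9634.
Applying the same ×2.9634: 994.62 → 2947.46.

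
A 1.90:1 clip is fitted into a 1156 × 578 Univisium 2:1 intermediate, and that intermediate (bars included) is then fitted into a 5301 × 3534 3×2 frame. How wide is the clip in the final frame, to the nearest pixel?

Inside the 1156×578 canvas the clip is height-limited at 1098.20 × 578.00.
The Univisium 2:1 canvas is width-limited in 5301×3534, giving 5301.00 × 2650.50; scale factor 4.5856.
The clip scales with it: width 1098.20 × 4.5856 ≈ 5035.95.

5036 px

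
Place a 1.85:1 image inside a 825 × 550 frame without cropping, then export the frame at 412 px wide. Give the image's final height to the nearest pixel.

In the 825×550 frame the image fills the width: height = 825 / 1.850 ≈ 445.95 px.
The frame scales by 412/825 = 0.4994; 445.95 × 0.4994 ≈ 222.70 px.

223 px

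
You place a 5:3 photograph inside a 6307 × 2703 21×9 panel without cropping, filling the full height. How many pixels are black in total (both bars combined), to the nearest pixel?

4870806 pixels

That makes the image 4505.0000 px wide (2703 × 5/3).
6307 − 4505.0000 = 1802.0000 px of bars.
Across the 2703-px span: 1802.0000 × 2703 ≈ 4870806 px.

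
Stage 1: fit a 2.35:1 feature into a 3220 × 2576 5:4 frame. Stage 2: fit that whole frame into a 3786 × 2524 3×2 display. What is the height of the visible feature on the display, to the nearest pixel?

Inside the 3220×2576 canvas the feature is width-limited at 3220.00 × 1370.21.
The 5:4 canvas is height-limited in 3786×2524, giving 3155.00 × 2524.00; scale factor 0.9798.
So the feature's height is 1370.21 × 0.9798 ≈ 1342.55.

1343 px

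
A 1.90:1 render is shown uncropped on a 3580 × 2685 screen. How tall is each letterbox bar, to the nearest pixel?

400 px

1.90:1 is wider than 4×3, so it spans the full width.
That makes the image 1884.21 px tall (3580 / 1.900).
Leftover height: 2685 − 1884.21 = 800.79 px → 400.39 each side.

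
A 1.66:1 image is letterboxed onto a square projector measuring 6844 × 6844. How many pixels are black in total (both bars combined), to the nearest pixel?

18623266 pixels

1.66:1 is wider than square, so it spans the full width.
That makes the image 4122.8916 px tall (6844 / 1.660).
Black = 6844 − 4122.8916 = 2721.1084 px.
Bar area = 2721.1084 × 6844 ≈ 18623266 px.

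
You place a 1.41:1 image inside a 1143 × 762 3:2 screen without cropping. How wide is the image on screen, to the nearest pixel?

1074 px

1.41:1 (1.410) < 3:2 (1.500), so the image fills the height.
The image is 762 × 1.410 ≈ 1074.42 px wide.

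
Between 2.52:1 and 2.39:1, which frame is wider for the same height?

2.52:1

2.52 and 2.39; 2.52 > 2.39.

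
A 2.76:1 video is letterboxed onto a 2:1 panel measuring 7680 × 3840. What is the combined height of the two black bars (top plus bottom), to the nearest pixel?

2.76:1 (2.760) > 2:1 (2.000), so the video fills the width.
Content height = 7680 / 2.760 ≈ 2782.61 px.
Leftover height: 3840 − 2782.61 = 1057.39 px.

1057 px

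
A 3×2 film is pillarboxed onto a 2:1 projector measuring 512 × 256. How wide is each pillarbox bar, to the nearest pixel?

3×2 (1.500) < 2:1 (2.000), so the film fills the height.
That makes the image 384.00 px wide (256 × 3/2).
Black = 512 − 384.00 = 128.00 px, or 64.00 per bar.

64 px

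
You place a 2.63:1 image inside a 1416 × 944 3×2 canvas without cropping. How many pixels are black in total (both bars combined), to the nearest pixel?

574325 pixels

2.63:1 (2.630) > 3×2 (1.500), so the image fills the width.
That makes the image 538.4030 px tall (1416 / 2.630).
Black = 944 − 538.4030 = 405.5970 px.
Bar area = 405.5970 × 1416 ≈ 574325 px.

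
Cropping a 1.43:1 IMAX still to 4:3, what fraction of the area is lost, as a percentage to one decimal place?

6.8%

The height stays; only width is cut (since 4:3 is narrower than 1.43:1 IMAX).
Area ratio = (1.333)/(1.430) = 93.24%; the remaining 6.76% is cropped out.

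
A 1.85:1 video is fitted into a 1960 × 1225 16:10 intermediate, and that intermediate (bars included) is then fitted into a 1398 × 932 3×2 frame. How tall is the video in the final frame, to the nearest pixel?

First fit — 1.85:1 into 1960×1225 spans the width: 1960.00 × 1059.46.
Second fit — the 16:10 canvas into 1398×932 spans the width: 1398.00 × 873.75 (×0.7133 from 1960×1225).
The video scales with it: height 1059.46 × 0.7133 ≈ 755.68.

756 px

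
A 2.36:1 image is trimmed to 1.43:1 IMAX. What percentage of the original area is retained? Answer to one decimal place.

60.6%

The height stays; only width is cut (since 1.43:1 IMAX is narrower than 2.36:1).
Area ratio = (1.430)/(2.360) = 60.59% retained.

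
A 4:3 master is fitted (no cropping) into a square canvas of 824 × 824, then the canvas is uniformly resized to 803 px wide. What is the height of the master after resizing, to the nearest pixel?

At 824×824 the master is width-limited, so height = 824 × 3/4 ≈ 618.00 px.
Resizing to 803 px wide multiplies everything by 0.9745: 618.00 → 602.25 px.

602 px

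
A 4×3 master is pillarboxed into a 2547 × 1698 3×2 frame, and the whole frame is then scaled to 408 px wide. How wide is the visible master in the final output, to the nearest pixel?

363 px

Fitted into 2547×1698, the master spans the height; its width is 1698 × 4/3 ≈ 2264.00 px.
Resizing to 408 px wide multiplies everything by 0.1602: 2264.00 → 362.67 px.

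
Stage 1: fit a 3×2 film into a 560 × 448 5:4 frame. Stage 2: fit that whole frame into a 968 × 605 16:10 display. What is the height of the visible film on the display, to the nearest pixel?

Inside the 560×448 canvas the film is width-limited at 560.00 × 373.33.
The 5:4 canvas is height-limited in 968×605, giving 756.25 × 605.00; scale factor 1.3504.
The film scales with it: height 373.33 × 1.3504 ≈ 504.17.

504 px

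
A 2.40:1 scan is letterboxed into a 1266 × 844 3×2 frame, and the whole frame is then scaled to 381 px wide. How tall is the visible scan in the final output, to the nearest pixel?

At 1266×844 the scan is width-limited, so height = 1266 / 2.400 ≈ 527.50 px.
Resizing to 381 px wide multiplies everything by 0.3009: 527.50 → 158.75 px.

159 px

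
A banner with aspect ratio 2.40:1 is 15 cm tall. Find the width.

36 cm

At 2.40:1, 15 × 2.400 ≈ 36.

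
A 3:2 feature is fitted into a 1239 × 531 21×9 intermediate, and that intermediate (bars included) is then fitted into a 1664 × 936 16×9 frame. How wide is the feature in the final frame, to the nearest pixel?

First fit — 3:2 into 1239×531 spans the height: 796.50 × 531.00.
The 21×9 canvas is width-limited in 1664×936, giving 1664.00 × 713.14; scale factor 1.3430.
So the feature's width is 796.50 × 1.3430 ≈ 1069.71.

1070 px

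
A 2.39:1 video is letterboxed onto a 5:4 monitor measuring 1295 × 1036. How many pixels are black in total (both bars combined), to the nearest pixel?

Since 2.390 > 1.250, the video is width-limited.
The video is 1295 / 2.390 ≈ 541.8410 px tall.
1036 − 541.8410 = 494.1590 px of bars.
Across the 1295-px span: 494.1590 × 1295 ≈ 639936 px.

639936 pixels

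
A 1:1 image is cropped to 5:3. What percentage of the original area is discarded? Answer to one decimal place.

40.0%

The width stays; only height is cut (since 5:3 is wider than 1:1).
(1.000)/(1.667) ≈ 0.600 of the area survives, leaving 40.00% discarded.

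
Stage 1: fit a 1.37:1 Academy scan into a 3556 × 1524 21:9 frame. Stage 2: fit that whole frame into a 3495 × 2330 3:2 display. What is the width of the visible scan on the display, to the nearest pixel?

Inside the 3556×1524 canvas the scan is height-limited at 2087.88 × 1524.00.
21:9 in 3495×2330: fills the width, so the intermediate becomes 3495.00 × 1497.86 — a scale of ×0.9828.
So the scan's width is 2087.88 × 0.9828 ≈ 2052.06.

2052 px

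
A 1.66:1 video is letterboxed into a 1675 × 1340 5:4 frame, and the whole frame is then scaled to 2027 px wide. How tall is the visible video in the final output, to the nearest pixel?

1221 px

At 1675×1340 the video is width-limited, so height = 1675 / 1.660 ≈ 1009.04 px.
Resizing to 2027 px wide multiplies everything by 1.2101: 1009.04 → 1221.08 px.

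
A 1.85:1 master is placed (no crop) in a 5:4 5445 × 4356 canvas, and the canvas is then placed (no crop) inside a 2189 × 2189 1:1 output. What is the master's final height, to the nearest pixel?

First fit — 1.85:1 into 5445×4356 spans the width: 5445.00 × 2943.24.
5:4 in 2189×2189: fills the width, so the intermediate becomes 2189.00 × 1751.20 — a scale of ×0.4020.
Applying the same ×0.4020: 2943.24 → 1183.24.

1183 px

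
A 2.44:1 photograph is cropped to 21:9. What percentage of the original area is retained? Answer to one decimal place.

95.6%

Going from 2.44:1 to 21:9 means cutting width while keeping height.
(2.333)/(2.440) ≈ 0.956 of the area survives.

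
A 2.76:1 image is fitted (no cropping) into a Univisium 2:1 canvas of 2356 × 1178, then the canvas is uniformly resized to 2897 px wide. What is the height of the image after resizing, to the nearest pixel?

1050 px

At 2356×1178 the image is width-limited, so height = 2356 / 2.760 ≈ 853.62 px.
Scaling 2356 → 2897 is ×1.2296, so the height becomes 853.62 × 1.2296 ≈ 1049.64 px.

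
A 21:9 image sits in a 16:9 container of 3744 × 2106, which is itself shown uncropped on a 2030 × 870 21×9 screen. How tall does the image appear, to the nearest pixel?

First fit — 21:9 into 3744×2106 spans the width: 3744.00 × 1604.57.
The 16:9 canvas is height-limited in 2030×870, giving 1546.67 × 870.00; scale factor 0.4131.
So the image's height is 1604.57 × 0.4131 ≈ 662.86.

663 px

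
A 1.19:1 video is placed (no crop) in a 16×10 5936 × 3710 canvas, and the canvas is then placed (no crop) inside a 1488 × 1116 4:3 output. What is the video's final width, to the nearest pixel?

Inside the 5936×3710 canvas the video is height-limited at 4414.90 × 3710.00.
Second fit — the 16×10 canvas into 1488×1116 spans the width: 1488.00 × 930.00 (×0.2507 from 5936×3710).
Applying the same ×0.2507: 4414.90 → 1106.70.

1107 px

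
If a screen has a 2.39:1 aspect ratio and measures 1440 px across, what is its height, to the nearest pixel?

603 px

At 2.39:1, 1440 / 2.390 ≈ 602.51.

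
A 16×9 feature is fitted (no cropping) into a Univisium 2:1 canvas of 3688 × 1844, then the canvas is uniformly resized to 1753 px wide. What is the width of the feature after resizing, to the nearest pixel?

1558 px

Fitted into 3688×1844, the feature spans the height; its width is 1844 × 16/9 ≈ 3278.22 px.
The frame scales by 1753/3688 = 0.4753; 3278.22 × 0.4753 ≈ 1558.22 px.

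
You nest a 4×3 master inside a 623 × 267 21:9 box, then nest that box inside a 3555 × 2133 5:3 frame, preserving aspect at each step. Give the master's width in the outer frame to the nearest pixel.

2031 px

4×3 in 623×267: fills the height, so the master is 356.00 × 267.00.
21:9 in 3555×2133: fills the width, so the intermediate becomes 3555.00 × 1523.57 — a scale of ×5.7063.
The master scales with it: width 356.00 × 5.7063 ≈ 2031.43.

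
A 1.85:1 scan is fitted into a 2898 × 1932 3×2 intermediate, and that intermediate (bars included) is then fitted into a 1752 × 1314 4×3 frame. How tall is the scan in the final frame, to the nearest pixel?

First fit — 1.85:1 into 2898×1932 spans the width: 2898.00 × 1566.49.
3×2 in 1752×1314: fills the width, so the intermediate becomes 1752.00 × 1168.00 — a scale of ×0.6046.
The scan scales with it: height 1566.49 × 0.6046 ≈ 947.03.

947 px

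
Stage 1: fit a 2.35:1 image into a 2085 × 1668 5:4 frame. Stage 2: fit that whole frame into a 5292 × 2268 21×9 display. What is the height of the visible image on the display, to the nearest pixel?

2.35:1 in 2085×1668: fills the width, so the image is 2085.00 × 887.23.
5:4 in 5292×2268: fills the height, so the intermediate becomes 2835.00 × 2268.00 — a scale of ×1.3597.
The image scales with it: height 887.23 × 1.3597 ≈ 1206.38.

1206 px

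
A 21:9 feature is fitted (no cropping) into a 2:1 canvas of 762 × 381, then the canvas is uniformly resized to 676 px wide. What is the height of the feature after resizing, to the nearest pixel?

290 px

In the 762×381 frame the feature fills the width: height = 762 × 9/21 ≈ 326.57 px.
Resizing to 676 px wide multiplies everything by 0.8871: 326.57 → 289.71 px.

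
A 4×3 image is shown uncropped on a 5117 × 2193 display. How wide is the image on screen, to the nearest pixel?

4×3 (1.333) < 21:9 (2.333), so the image fills the height.
The image is 2193 × 4/3 ≈ 2924.00 px wide.

2924 px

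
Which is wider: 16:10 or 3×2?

16:10

16:10 = 1.6 and 3×2 = 1.5; 1.6 > 1.5.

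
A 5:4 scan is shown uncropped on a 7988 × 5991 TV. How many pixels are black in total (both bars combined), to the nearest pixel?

Since 1.250 < 1.333, the scan is height-limited.
The scan is 5991 × 5/4 ≈ 7488.7500 px wide.
Black = 7988 − 7488.7500 = 499.2500 px.
That's 499.2500 × 5991 ≈ 2991007 black pixels.

2991007 pixels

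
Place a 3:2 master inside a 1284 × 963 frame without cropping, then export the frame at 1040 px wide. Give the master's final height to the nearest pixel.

Fitted into 1284×963, the master spans the width; its height is 1284 × 2/3 ≈ 856.00 px.
Resizing to 1040 px wide multiplies everything by 0.8100: 856.00 → 693.33 px.

693 px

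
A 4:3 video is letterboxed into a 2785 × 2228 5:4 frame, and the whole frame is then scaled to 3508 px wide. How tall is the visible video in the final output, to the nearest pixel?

2631 px

At 2785×2228 the video is width-limited, so height = 2785 × 3/4 ≈ 2088.75 px.
Scaling 2785 → 3508 is ×1.2596, so the height becomes 2088.75 × 1.2596 ≈ 2631.00 px.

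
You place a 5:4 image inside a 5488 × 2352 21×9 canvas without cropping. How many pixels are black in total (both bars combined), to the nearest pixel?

5992896 pixels

Since 1.250 < 2.333, the image is height-limited.
Content width = 2352 × 5/4 ≈ 2940.0000 px.
5488 − 2940.0000 = 2548.0000 px of bars.
Across the 2352-px span: 2548.0000 × 2352 ≈ 5992896 px.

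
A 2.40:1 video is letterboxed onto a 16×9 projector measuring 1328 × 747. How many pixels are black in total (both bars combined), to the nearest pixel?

2.40:1 (2.400) > 16×9 (1.778), so the video fills the width.
That makes the image 553.3333 px tall (1328 / 2.400).
Black = 747 − 553.3333 = 193.6667 px.
Bar area = 193.6667 × 1328 ≈ 257189 px.

257189 pixels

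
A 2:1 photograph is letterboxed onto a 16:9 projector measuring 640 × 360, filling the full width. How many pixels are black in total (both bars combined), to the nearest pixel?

25600 pixels

The photograph is 640 × 1/2 ≈ 320.0000 px tall.
360 − 320.0000 = 40.0000 px of bars.
Bar area = 40.0000 × 640 ≈ 25600 px.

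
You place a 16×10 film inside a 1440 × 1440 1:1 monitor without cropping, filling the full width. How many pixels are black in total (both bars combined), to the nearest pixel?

777600 pixels

Content height = 1440 × 10/16 ≈ 900.0000 px.
1440 − 900.0000 = 540.0000 px of bars.
Across the 1440-px span: 540.0000 × 1440 ≈ 777600 px.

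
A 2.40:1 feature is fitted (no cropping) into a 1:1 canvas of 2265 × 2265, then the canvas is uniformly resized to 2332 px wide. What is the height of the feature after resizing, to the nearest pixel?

972 px

In the 2265×2265 frame the feature fills the width: height = 2265 / 2.400 ≈ 943.75 px.
The frame scales by 2332/2265 = 1.0296; 943.75 × 1.0296 ≈ 971.67 px.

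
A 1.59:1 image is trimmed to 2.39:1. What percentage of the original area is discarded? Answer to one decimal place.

33.5%

Going from 1.59:1 to 2.39:1 means cutting height while keeping width.
Fraction kept = (1.590)/(2.390) ≈ 66.53%, so 33.47% is lost.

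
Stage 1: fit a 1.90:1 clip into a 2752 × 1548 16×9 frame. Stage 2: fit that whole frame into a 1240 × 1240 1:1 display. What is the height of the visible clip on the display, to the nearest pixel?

Inside the 2752×1548 canvas the clip is width-limited at 2752.00 × 1448.42.
16×9 in 1240×1240: fills the width, so the intermediate becomes 1240.00 × 697.50 — a scale of ×0.4506.
So the clip's height is 1448.42 × 0.4506 ≈ 652.63.

653 px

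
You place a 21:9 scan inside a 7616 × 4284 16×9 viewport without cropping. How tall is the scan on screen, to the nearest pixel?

3264 px

Since 2.333 > 1.778, the scan is width-limited.
That makes the image 3264.00 px tall (7616 × 9/21).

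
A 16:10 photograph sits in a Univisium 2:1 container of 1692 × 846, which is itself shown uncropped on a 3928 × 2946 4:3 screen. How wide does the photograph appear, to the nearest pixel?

First fit — 16:10 into 1692×846 spans the height: 1353.60 × 846.00.
Second fit — the Univisium 2:1 canvas into 3928×2946 spans the width: 3928.00 × 1964.00 (×2.3215 from 1692×846).
Applying the same ×2.3215: 1353.60 → 3142.40.

3142 px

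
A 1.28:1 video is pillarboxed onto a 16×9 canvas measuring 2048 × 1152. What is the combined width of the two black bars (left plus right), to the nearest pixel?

573 px

1.28:1 (1.280) < 16×9 (1.778), so the video fills the height.
Content width = 1152 × 1.280 ≈ 1474.56 px.
Black = 2048 − 1474.56 = 573.44 px.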